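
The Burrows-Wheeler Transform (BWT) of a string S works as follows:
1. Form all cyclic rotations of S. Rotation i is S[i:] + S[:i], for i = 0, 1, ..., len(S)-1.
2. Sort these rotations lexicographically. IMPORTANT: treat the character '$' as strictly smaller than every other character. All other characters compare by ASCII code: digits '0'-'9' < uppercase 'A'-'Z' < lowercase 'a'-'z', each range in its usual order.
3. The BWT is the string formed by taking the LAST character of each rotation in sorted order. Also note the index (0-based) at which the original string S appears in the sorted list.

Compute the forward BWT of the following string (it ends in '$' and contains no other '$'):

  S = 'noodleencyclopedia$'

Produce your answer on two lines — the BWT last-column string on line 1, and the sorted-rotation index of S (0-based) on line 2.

Answer: aiyneopleddce$onloc
13

Derivation:
All 19 rotations (rotation i = S[i:]+S[:i]):
  rot[0] = noodleencyclopedia$
  rot[1] = oodleencyclopedia$n
  rot[2] = odleencyclopedia$no
  rot[3] = dleencyclopedia$noo
  rot[4] = leencyclopedia$nood
  rot[5] = eencyclopedia$noodl
  rot[6] = encyclopedia$noodle
  rot[7] = ncyclopedia$noodlee
  rot[8] = cyclopedia$noodleen
  rot[9] = yclopedia$noodleenc
  rot[10] = clopedia$noodleency
  rot[11] = lopedia$noodleencyc
  rot[12] = opedia$noodleencycl
  rot[13] = pedia$noodleencyclo
  rot[14] = edia$noodleencyclop
  rot[15] = dia$noodleencyclope
  rot[16] = ia$noodleencycloped
  rot[17] = a$noodleencyclopedi
  rot[18] = $noodleencyclopedia
Sorted (with $ < everything):
  sorted[0] = $noodleencyclopedia  (last char: 'a')
  sorted[1] = a$noodleencyclopedi  (last char: 'i')
  sorted[2] = clopedia$noodleency  (last char: 'y')
  sorted[3] = cyclopedia$noodleen  (last char: 'n')
  sorted[4] = dia$noodleencyclope  (last char: 'e')
  sorted[5] = dleencyclopedia$noo  (last char: 'o')
  sorted[6] = edia$noodleencyclop  (last char: 'p')
  sorted[7] = eencyclopedia$noodl  (last char: 'l')
  sorted[8] = encyclopedia$noodle  (last char: 'e')
  sorted[9] = ia$noodleencycloped  (last char: 'd')
  sorted[10] = leencyclopedia$nood  (last char: 'd')
  sorted[11] = lopedia$noodleencyc  (last char: 'c')
  sorted[12] = ncyclopedia$noodlee  (last char: 'e')
  sorted[13] = noodleencyclopedia$  (last char: '$')
  sorted[14] = odleencyclopedia$no  (last char: 'o')
  sorted[15] = oodleencyclopedia$n  (last char: 'n')
  sorted[16] = opedia$noodleencycl  (last char: 'l')
  sorted[17] = pedia$noodleencyclo  (last char: 'o')
  sorted[18] = yclopedia$noodleenc  (last char: 'c')
Last column: aiyneopleddce$onloc
Original string S is at sorted index 13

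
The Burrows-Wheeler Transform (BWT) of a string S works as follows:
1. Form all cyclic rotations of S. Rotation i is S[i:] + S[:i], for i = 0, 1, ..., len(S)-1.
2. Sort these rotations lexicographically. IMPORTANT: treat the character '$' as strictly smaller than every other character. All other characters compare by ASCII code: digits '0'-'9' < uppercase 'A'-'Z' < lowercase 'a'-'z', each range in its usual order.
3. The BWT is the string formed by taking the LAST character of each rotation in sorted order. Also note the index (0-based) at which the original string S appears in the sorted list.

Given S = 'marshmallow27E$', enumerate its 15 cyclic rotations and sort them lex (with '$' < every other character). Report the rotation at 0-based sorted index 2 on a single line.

All 15 rotations (rotation i = S[i:]+S[:i]):
  rot[0] = marshmallow27E$
  rot[1] = arshmallow27E$m
  rot[2] = rshmallow27E$ma
  rot[3] = shmallow27E$mar
  rot[4] = hmallow27E$mars
  rot[5] = mallow27E$marsh
  rot[6] = allow27E$marshm
  rot[7] = llow27E$marshma
  rot[8] = low27E$marshmal
  rot[9] = ow27E$marshmall
  rot[10] = w27E$marshmallo
  rot[11] = 27E$marshmallow
  rot[12] = 7E$marshmallow2
  rot[13] = E$marshmallow27
  rot[14] = $marshmallow27E
Sorted (with $ < everything):
  sorted[0] = $marshmallow27E
  sorted[1] = 27E$marshmallow
  sorted[2] = 7E$marshmallow2
  sorted[3] = E$marshmallow27
  sorted[4] = allow27E$marshm
  sorted[5] = arshmallow27E$m
  sorted[6] = hmallow27E$mars
  sorted[7] = llow27E$marshma
  sorted[8] = low27E$marshmal
  sorted[9] = mallow27E$marsh
  sorted[10] = marshmallow27E$
  sorted[11] = ow27E$marshmall
  sorted[12] = rshmallow27E$ma
  sorted[13] = shmallow27E$mar
  sorted[14] = w27E$marshmallo
sorted[2] = 7E$marshmallow2

Answer: 7E$marshmallow2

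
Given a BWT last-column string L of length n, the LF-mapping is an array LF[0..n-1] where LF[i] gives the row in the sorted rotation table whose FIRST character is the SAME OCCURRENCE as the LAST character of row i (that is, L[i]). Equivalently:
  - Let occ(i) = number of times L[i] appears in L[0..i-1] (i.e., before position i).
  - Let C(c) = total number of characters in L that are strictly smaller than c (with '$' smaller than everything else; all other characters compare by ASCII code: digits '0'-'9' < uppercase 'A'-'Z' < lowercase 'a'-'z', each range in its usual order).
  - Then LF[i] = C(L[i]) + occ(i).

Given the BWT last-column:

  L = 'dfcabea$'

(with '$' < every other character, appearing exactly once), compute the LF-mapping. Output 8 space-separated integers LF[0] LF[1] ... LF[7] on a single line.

Answer: 5 7 4 1 3 6 2 0

Derivation:
Char counts: '$':1, 'a':2, 'b':1, 'c':1, 'd':1, 'e':1, 'f':1
C (first-col start): C('$')=0, C('a')=1, C('b')=3, C('c')=4, C('d')=5, C('e')=6, C('f')=7
L[0]='d': occ=0, LF[0]=C('d')+0=5+0=5
L[1]='f': occ=0, LF[1]=C('f')+0=7+0=7
L[2]='c': occ=0, LF[2]=C('c')+0=4+0=4
L[3]='a': occ=0, LF[3]=C('a')+0=1+0=1
L[4]='b': occ=0, LF[4]=C('b')+0=3+0=3
L[5]='e': occ=0, LF[5]=C('e')+0=6+0=6
L[6]='a': occ=1, LF[6]=C('a')+1=1+1=2
L[7]='$': occ=0, LF[7]=C('$')+0=0+0=0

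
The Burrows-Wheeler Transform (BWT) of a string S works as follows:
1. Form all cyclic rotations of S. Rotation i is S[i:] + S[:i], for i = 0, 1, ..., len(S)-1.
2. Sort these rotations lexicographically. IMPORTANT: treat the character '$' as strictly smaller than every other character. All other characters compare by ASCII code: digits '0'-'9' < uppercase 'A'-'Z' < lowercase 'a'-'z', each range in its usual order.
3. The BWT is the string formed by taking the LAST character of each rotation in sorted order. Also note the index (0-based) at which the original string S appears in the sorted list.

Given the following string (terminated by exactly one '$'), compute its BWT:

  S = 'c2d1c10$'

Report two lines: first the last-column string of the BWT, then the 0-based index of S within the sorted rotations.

Answer: 01cdc1$2
6

Derivation:
All 8 rotations (rotation i = S[i:]+S[:i]):
  rot[0] = c2d1c10$
  rot[1] = 2d1c10$c
  rot[2] = d1c10$c2
  rot[3] = 1c10$c2d
  rot[4] = c10$c2d1
  rot[5] = 10$c2d1c
  rot[6] = 0$c2d1c1
  rot[7] = $c2d1c10
Sorted (with $ < everything):
  sorted[0] = $c2d1c10  (last char: '0')
  sorted[1] = 0$c2d1c1  (last char: '1')
  sorted[2] = 10$c2d1c  (last char: 'c')
  sorted[3] = 1c10$c2d  (last char: 'd')
  sorted[4] = 2d1c10$c  (last char: 'c')
  sorted[5] = c10$c2d1  (last char: '1')
  sorted[6] = c2d1c10$  (last char: '$')
  sorted[7] = d1c10$c2  (last char: '2')
Last column: 01cdc1$2
Original string S is at sorted index 6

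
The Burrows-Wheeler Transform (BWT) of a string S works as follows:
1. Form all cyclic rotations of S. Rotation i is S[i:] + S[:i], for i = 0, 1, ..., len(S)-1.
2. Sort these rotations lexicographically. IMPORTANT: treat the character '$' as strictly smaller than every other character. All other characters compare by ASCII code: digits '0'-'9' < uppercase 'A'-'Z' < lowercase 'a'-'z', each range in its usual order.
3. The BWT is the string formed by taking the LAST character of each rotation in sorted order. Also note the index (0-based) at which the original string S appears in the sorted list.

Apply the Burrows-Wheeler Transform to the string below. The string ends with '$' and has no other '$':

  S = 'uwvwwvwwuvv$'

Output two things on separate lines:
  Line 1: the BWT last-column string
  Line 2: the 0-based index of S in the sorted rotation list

Answer: vw$vuwwwwuvv
2

Derivation:
All 12 rotations (rotation i = S[i:]+S[:i]):
  rot[0] = uwvwwvwwuvv$
  rot[1] = wvwwvwwuvv$u
  rot[2] = vwwvwwuvv$uw
  rot[3] = wwvwwuvv$uwv
  rot[4] = wvwwuvv$uwvw
  rot[5] = vwwuvv$uwvww
  rot[6] = wwuvv$uwvwwv
  rot[7] = wuvv$uwvwwvw
  rot[8] = uvv$uwvwwvww
  rot[9] = vv$uwvwwvwwu
  rot[10] = v$uwvwwvwwuv
  rot[11] = $uwvwwvwwuvv
Sorted (with $ < everything):
  sorted[0] = $uwvwwvwwuvv  (last char: 'v')
  sorted[1] = uvv$uwvwwvww  (last char: 'w')
  sorted[2] = uwvwwvwwuvv$  (last char: '$')
  sorted[3] = v$uwvwwvwwuv  (last char: 'v')
  sorted[4] = vv$uwvwwvwwu  (last char: 'u')
  sorted[5] = vwwuvv$uwvww  (last char: 'w')
  sorted[6] = vwwvwwuvv$uw  (last char: 'w')
  sorted[7] = wuvv$uwvwwvw  (last char: 'w')
  sorted[8] = wvwwuvv$uwvw  (last char: 'w')
  sorted[9] = wvwwvwwuvv$u  (last char: 'u')
  sorted[10] = wwuvv$uwvwwv  (last char: 'v')
  sorted[11] = wwvwwuvv$uwv  (last char: 'v')
Last column: vw$vuwwwwuvv
Original string S is at sorted index 2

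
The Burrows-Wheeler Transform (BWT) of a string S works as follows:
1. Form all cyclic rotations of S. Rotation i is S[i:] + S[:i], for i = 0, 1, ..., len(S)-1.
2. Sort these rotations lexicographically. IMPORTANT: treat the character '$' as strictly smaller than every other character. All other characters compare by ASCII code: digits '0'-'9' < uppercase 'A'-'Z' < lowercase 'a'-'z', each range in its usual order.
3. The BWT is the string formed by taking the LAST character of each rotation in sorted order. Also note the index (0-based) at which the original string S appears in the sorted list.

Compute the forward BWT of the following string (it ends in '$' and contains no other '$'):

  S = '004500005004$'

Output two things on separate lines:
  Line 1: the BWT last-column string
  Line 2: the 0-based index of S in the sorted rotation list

Answer: 4505$00000040
4

Derivation:
All 13 rotations (rotation i = S[i:]+S[:i]):
  rot[0] = 004500005004$
  rot[1] = 04500005004$0
  rot[2] = 4500005004$00
  rot[3] = 500005004$004
  rot[4] = 00005004$0045
  rot[5] = 0005004$00450
  rot[6] = 005004$004500
  rot[7] = 05004$0045000
  rot[8] = 5004$00450000
  rot[9] = 004$004500005
  rot[10] = 04$0045000050
  rot[11] = 4$00450000500
  rot[12] = $004500005004
Sorted (with $ < everything):
  sorted[0] = $004500005004  (last char: '4')
  sorted[1] = 00005004$0045  (last char: '5')
  sorted[2] = 0005004$00450  (last char: '0')
  sorted[3] = 004$004500005  (last char: '5')
  sorted[4] = 004500005004$  (last char: '$')
  sorted[5] = 005004$004500  (last char: '0')
  sorted[6] = 04$0045000050  (last char: '0')
  sorted[7] = 04500005004$0  (last char: '0')
  sorted[8] = 05004$0045000  (last char: '0')
  sorted[9] = 4$00450000500  (last char: '0')
  sorted[10] = 4500005004$00  (last char: '0')
  sorted[11] = 500005004$004  (last char: '4')
  sorted[12] = 5004$00450000  (last char: '0')
Last column: 4505$00000040
Original string S is at sorted index 4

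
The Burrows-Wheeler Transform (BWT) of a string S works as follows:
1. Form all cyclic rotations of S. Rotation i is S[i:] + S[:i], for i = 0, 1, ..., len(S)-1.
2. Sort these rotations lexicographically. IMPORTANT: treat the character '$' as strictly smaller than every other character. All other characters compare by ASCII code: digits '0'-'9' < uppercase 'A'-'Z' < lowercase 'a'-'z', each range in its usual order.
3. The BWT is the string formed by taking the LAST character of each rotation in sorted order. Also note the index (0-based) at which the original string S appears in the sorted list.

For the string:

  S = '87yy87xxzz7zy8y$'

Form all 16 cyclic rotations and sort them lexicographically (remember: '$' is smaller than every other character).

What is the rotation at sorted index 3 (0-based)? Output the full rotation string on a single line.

Answer: 7zy8y$87yy87xxzz

Derivation:
All 16 rotations (rotation i = S[i:]+S[:i]):
  rot[0] = 87yy87xxzz7zy8y$
  rot[1] = 7yy87xxzz7zy8y$8
  rot[2] = yy87xxzz7zy8y$87
  rot[3] = y87xxzz7zy8y$87y
  rot[4] = 87xxzz7zy8y$87yy
  rot[5] = 7xxzz7zy8y$87yy8
  rot[6] = xxzz7zy8y$87yy87
  rot[7] = xzz7zy8y$87yy87x
  rot[8] = zz7zy8y$87yy87xx
  rot[9] = z7zy8y$87yy87xxz
  rot[10] = 7zy8y$87yy87xxzz
  rot[11] = zy8y$87yy87xxzz7
  rot[12] = y8y$87yy87xxzz7z
  rot[13] = 8y$87yy87xxzz7zy
  rot[14] = y$87yy87xxzz7zy8
  rot[15] = $87yy87xxzz7zy8y
Sorted (with $ < everything):
  sorted[0] = $87yy87xxzz7zy8y
  sorted[1] = 7xxzz7zy8y$87yy8
  sorted[2] = 7yy87xxzz7zy8y$8
  sorted[3] = 7zy8y$87yy87xxzz
  sorted[4] = 87xxzz7zy8y$87yy
  sorted[5] = 87yy87xxzz7zy8y$
  sorted[6] = 8y$87yy87xxzz7zy
  sorted[7] = xxzz7zy8y$87yy87
  sorted[8] = xzz7zy8y$87yy87x
  sorted[9] = y$87yy87xxzz7zy8
  sorted[10] = y87xxzz7zy8y$87y
  sorted[11] = y8y$87yy87xxzz7z
  sorted[12] = yy87xxzz7zy8y$87
  sorted[13] = z7zy8y$87yy87xxz
  sorted[14] = zy8y$87yy87xxzz7
  sorted[15] = zz7zy8y$87yy87xx
sorted[3] = 7zy8y$87yy87xxzz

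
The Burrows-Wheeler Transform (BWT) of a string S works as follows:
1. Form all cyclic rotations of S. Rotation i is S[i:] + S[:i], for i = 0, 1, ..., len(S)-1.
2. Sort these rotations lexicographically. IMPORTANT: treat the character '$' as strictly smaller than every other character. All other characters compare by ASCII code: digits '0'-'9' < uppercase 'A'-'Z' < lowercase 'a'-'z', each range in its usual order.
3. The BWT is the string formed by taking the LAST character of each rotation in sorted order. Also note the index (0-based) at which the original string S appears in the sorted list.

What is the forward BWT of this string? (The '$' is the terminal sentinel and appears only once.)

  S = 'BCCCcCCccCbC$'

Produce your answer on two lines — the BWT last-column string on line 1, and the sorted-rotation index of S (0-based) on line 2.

All 13 rotations (rotation i = S[i:]+S[:i]):
  rot[0] = BCCCcCCccCbC$
  rot[1] = CCCcCCccCbC$B
  rot[2] = CCcCCccCbC$BC
  rot[3] = CcCCccCbC$BCC
  rot[4] = cCCccCbC$BCCC
  rot[5] = CCccCbC$BCCCc
  rot[6] = CccCbC$BCCCcC
  rot[7] = ccCbC$BCCCcCC
  rot[8] = cCbC$BCCCcCCc
  rot[9] = CbC$BCCCcCCcc
  rot[10] = bC$BCCCcCCccC
  rot[11] = C$BCCCcCCccCb
  rot[12] = $BCCCcCCccCbC
Sorted (with $ < everything):
  sorted[0] = $BCCCcCCccCbC  (last char: 'C')
  sorted[1] = BCCCcCCccCbC$  (last char: '$')
  sorted[2] = C$BCCCcCCccCb  (last char: 'b')
  sorted[3] = CCCcCCccCbC$B  (last char: 'B')
  sorted[4] = CCcCCccCbC$BC  (last char: 'C')
  sorted[5] = CCccCbC$BCCCc  (last char: 'c')
  sorted[6] = CbC$BCCCcCCcc  (last char: 'c')
  sorted[7] = CcCCccCbC$BCC  (last char: 'C')
  sorted[8] = CccCbC$BCCCcC  (last char: 'C')
  sorted[9] = bC$BCCCcCCccC  (last char: 'C')
  sorted[10] = cCCccCbC$BCCC  (last char: 'C')
  sorted[11] = cCbC$BCCCcCCc  (last char: 'c')
  sorted[12] = ccCbC$BCCCcCC  (last char: 'C')
Last column: C$bBCccCCCCcC
Original string S is at sorted index 1

Answer: C$bBCccCCCCcC
1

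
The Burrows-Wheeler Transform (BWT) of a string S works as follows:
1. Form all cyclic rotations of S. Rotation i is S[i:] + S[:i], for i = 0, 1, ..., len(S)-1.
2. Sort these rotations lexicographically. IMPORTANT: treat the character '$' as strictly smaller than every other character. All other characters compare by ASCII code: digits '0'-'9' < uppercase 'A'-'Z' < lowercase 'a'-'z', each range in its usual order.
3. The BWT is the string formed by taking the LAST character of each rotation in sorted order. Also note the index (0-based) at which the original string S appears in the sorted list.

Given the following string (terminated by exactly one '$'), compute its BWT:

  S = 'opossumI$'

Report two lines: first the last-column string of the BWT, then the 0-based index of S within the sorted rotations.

Answer: Imu$pooss
3

Derivation:
All 9 rotations (rotation i = S[i:]+S[:i]):
  rot[0] = opossumI$
  rot[1] = possumI$o
  rot[2] = ossumI$op
  rot[3] = ssumI$opo
  rot[4] = sumI$opos
  rot[5] = umI$oposs
  rot[6] = mI$opossu
  rot[7] = I$opossum
  rot[8] = $opossumI
Sorted (with $ < everything):
  sorted[0] = $opossumI  (last char: 'I')
  sorted[1] = I$opossum  (last char: 'm')
  sorted[2] = mI$opossu  (last char: 'u')
  sorted[3] = opossumI$  (last char: '$')
  sorted[4] = ossumI$op  (last char: 'p')
  sorted[5] = possumI$o  (last char: 'o')
  sorted[6] = ssumI$opo  (last char: 'o')
  sorted[7] = sumI$opos  (last char: 's')
  sorted[8] = umI$oposs  (last char: 's')
Last column: Imu$pooss
Original string S is at sorted index 3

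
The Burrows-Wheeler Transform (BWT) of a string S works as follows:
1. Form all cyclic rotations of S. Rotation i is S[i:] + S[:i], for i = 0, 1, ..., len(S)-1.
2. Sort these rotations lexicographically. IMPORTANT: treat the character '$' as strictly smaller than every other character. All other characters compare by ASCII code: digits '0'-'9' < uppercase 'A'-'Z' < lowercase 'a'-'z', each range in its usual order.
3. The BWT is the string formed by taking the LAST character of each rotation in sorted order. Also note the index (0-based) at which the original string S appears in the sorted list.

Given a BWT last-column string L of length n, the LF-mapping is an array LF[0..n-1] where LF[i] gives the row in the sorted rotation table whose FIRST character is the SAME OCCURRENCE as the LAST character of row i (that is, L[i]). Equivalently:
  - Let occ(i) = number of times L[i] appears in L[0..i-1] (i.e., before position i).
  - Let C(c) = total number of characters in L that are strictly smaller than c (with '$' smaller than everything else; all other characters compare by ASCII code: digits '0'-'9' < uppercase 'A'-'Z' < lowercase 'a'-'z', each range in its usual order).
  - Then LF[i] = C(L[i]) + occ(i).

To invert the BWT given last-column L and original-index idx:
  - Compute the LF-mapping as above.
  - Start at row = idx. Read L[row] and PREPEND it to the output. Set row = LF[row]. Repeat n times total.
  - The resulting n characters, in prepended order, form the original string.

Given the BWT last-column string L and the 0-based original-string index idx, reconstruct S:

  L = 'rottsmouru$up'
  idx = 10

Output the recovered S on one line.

LF mapping: 5 2 8 9 7 1 3 10 6 11 0 12 4
Walk LF starting at row 10, prepending L[row]:
  step 1: row=10, L[10]='$', prepend. Next row=LF[10]=0
  step 2: row=0, L[0]='r', prepend. Next row=LF[0]=5
  step 3: row=5, L[5]='m', prepend. Next row=LF[5]=1
  step 4: row=1, L[1]='o', prepend. Next row=LF[1]=2
  step 5: row=2, L[2]='t', prepend. Next row=LF[2]=8
  step 6: row=8, L[8]='r', prepend. Next row=LF[8]=6
  step 7: row=6, L[6]='o', prepend. Next row=LF[6]=3
  step 8: row=3, L[3]='t', prepend. Next row=LF[3]=9
  step 9: row=9, L[9]='u', prepend. Next row=LF[9]=11
  step 10: row=11, L[11]='u', prepend. Next row=LF[11]=12
  step 11: row=12, L[12]='p', prepend. Next row=LF[12]=4
  step 12: row=4, L[4]='s', prepend. Next row=LF[4]=7
  step 13: row=7, L[7]='u', prepend. Next row=LF[7]=10
Reversed output: uspuutortomr$

Answer: uspuutortomr$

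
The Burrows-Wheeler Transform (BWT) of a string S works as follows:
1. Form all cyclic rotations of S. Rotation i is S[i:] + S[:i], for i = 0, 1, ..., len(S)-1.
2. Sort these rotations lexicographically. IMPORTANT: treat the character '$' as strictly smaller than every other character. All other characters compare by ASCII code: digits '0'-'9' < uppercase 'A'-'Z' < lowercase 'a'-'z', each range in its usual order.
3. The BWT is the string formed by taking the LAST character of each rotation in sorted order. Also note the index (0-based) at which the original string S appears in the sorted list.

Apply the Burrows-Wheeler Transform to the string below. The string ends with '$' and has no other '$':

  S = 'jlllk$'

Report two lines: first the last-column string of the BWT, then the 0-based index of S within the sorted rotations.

Answer: k$lllj
1

Derivation:
All 6 rotations (rotation i = S[i:]+S[:i]):
  rot[0] = jlllk$
  rot[1] = lllk$j
  rot[2] = llk$jl
  rot[3] = lk$jll
  rot[4] = k$jlll
  rot[5] = $jlllk
Sorted (with $ < everything):
  sorted[0] = $jlllk  (last char: 'k')
  sorted[1] = jlllk$  (last char: '$')
  sorted[2] = k$jlll  (last char: 'l')
  sorted[3] = lk$jll  (last char: 'l')
  sorted[4] = llk$jl  (last char: 'l')
  sorted[5] = lllk$j  (last char: 'j')
Last column: k$lllj
Original string S is at sorted index 1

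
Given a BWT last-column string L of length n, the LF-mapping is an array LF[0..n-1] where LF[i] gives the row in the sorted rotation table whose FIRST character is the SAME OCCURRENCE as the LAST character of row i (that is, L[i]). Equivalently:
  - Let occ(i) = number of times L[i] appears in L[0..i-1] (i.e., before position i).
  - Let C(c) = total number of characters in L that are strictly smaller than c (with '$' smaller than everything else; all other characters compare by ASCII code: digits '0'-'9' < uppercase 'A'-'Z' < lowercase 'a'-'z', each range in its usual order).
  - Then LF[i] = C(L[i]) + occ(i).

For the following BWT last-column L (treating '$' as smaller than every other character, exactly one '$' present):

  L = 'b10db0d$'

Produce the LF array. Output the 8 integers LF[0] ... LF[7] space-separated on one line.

Answer: 4 3 1 6 5 2 7 0

Derivation:
Char counts: '$':1, '0':2, '1':1, 'b':2, 'd':2
C (first-col start): C('$')=0, C('0')=1, C('1')=3, C('b')=4, C('d')=6
L[0]='b': occ=0, LF[0]=C('b')+0=4+0=4
L[1]='1': occ=0, LF[1]=C('1')+0=3+0=3
L[2]='0': occ=0, LF[2]=C('0')+0=1+0=1
L[3]='d': occ=0, LF[3]=C('d')+0=6+0=6
L[4]='b': occ=1, LF[4]=C('b')+1=4+1=5
L[5]='0': occ=1, LF[5]=C('0')+1=1+1=2
L[6]='d': occ=1, LF[6]=C('d')+1=6+1=7
L[7]='$': occ=0, LF[7]=C('$')+0=0+0=0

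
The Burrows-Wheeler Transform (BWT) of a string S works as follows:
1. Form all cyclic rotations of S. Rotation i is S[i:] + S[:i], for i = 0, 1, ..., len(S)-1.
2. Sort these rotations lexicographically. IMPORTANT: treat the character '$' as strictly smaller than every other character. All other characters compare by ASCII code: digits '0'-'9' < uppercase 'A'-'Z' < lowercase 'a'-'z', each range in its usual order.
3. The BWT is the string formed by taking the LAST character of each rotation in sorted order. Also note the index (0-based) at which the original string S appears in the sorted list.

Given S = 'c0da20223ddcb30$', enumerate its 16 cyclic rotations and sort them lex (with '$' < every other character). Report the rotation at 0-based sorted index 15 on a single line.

All 16 rotations (rotation i = S[i:]+S[:i]):
  rot[0] = c0da20223ddcb30$
  rot[1] = 0da20223ddcb30$c
  rot[2] = da20223ddcb30$c0
  rot[3] = a20223ddcb30$c0d
  rot[4] = 20223ddcb30$c0da
  rot[5] = 0223ddcb30$c0da2
  rot[6] = 223ddcb30$c0da20
  rot[7] = 23ddcb30$c0da202
  rot[8] = 3ddcb30$c0da2022
  rot[9] = ddcb30$c0da20223
  rot[10] = dcb30$c0da20223d
  rot[11] = cb30$c0da20223dd
  rot[12] = b30$c0da20223ddc
  rot[13] = 30$c0da20223ddcb
  rot[14] = 0$c0da20223ddcb3
  rot[15] = $c0da20223ddcb30
Sorted (with $ < everything):
  sorted[0] = $c0da20223ddcb30
  sorted[1] = 0$c0da20223ddcb3
  sorted[2] = 0223ddcb30$c0da2
  sorted[3] = 0da20223ddcb30$c
  sorted[4] = 20223ddcb30$c0da
  sorted[5] = 223ddcb30$c0da20
  sorted[6] = 23ddcb30$c0da202
  sorted[7] = 30$c0da20223ddcb
  sorted[8] = 3ddcb30$c0da2022
  sorted[9] = a20223ddcb30$c0d
  sorted[10] = b30$c0da20223ddc
  sorted[11] = c0da20223ddcb30$
  sorted[12] = cb30$c0da20223dd
  sorted[13] = da20223ddcb30$c0
  sorted[14] = dcb30$c0da20223d
  sorted[15] = ddcb30$c0da20223
sorted[15] = ddcb30$c0da20223

Answer: ddcb30$c0da20223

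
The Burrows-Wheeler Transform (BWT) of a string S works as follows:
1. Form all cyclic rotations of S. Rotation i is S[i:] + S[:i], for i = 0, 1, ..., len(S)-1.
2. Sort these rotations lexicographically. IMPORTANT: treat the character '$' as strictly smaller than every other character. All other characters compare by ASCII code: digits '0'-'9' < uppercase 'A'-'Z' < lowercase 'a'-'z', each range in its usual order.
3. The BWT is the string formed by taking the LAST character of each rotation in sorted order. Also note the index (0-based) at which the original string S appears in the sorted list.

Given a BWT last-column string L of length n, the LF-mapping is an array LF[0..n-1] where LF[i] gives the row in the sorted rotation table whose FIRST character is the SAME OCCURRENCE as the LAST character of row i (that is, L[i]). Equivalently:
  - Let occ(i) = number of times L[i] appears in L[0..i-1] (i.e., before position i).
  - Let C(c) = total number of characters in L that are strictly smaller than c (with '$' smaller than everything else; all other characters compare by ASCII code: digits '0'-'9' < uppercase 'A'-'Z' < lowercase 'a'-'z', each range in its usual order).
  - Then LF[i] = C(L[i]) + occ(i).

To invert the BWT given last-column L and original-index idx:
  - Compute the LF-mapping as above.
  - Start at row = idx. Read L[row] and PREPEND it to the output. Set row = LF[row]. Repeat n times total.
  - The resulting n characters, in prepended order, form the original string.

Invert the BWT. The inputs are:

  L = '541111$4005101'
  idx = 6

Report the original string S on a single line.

LF mapping: 12 10 4 5 6 7 0 11 1 2 13 8 3 9
Walk LF starting at row 6, prepending L[row]:
  step 1: row=6, L[6]='$', prepend. Next row=LF[6]=0
  step 2: row=0, L[0]='5', prepend. Next row=LF[0]=12
  step 3: row=12, L[12]='0', prepend. Next row=LF[12]=3
  step 4: row=3, L[3]='1', prepend. Next row=LF[3]=5
  step 5: row=5, L[5]='1', prepend. Next row=LF[5]=7
  step 6: row=7, L[7]='4', prepend. Next row=LF[7]=11
  step 7: row=11, L[11]='1', prepend. Next row=LF[11]=8
  step 8: row=8, L[8]='0', prepend. Next row=LF[8]=1
  step 9: row=1, L[1]='4', prepend. Next row=LF[1]=10
  step 10: row=10, L[10]='5', prepend. Next row=LF[10]=13
  step 11: row=13, L[13]='1', prepend. Next row=LF[13]=9
  step 12: row=9, L[9]='0', prepend. Next row=LF[9]=2
  step 13: row=2, L[2]='1', prepend. Next row=LF[2]=4
  step 14: row=4, L[4]='1', prepend. Next row=LF[4]=6
Reversed output: 1101540141105$

Answer: 1101540141105$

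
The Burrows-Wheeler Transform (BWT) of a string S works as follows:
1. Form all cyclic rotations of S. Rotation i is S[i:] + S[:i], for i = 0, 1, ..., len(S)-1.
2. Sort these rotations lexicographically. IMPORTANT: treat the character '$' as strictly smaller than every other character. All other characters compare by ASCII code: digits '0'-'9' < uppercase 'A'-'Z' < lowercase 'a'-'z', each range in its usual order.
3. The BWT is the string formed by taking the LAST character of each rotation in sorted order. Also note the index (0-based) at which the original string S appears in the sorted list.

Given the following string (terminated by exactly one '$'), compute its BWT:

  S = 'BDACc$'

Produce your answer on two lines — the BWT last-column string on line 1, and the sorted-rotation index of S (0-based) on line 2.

All 6 rotations (rotation i = S[i:]+S[:i]):
  rot[0] = BDACc$
  rot[1] = DACc$B
  rot[2] = ACc$BD
  rot[3] = Cc$BDA
  rot[4] = c$BDAC
  rot[5] = $BDACc
Sorted (with $ < everything):
  sorted[0] = $BDACc  (last char: 'c')
  sorted[1] = ACc$BD  (last char: 'D')
  sorted[2] = BDACc$  (last char: '$')
  sorted[3] = Cc$BDA  (last char: 'A')
  sorted[4] = DACc$B  (last char: 'B')
  sorted[5] = c$BDAC  (last char: 'C')
Last column: cD$ABC
Original string S is at sorted index 2

Answer: cD$ABC
2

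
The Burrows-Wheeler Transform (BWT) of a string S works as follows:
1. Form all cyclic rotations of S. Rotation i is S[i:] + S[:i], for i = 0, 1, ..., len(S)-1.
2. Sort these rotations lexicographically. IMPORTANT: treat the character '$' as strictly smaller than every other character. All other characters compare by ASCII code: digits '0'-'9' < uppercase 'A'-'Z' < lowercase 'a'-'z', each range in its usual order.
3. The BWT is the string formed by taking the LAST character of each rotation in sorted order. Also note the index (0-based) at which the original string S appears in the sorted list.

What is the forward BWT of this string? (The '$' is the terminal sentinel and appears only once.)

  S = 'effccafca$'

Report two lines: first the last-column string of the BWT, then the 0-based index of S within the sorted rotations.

All 10 rotations (rotation i = S[i:]+S[:i]):
  rot[0] = effccafca$
  rot[1] = ffccafca$e
  rot[2] = fccafca$ef
  rot[3] = ccafca$eff
  rot[4] = cafca$effc
  rot[5] = afca$effcc
  rot[6] = fca$effcca
  rot[7] = ca$effccaf
  rot[8] = a$effccafc
  rot[9] = $effccafca
Sorted (with $ < everything):
  sorted[0] = $effccafca  (last char: 'a')
  sorted[1] = a$effccafc  (last char: 'c')
  sorted[2] = afca$effcc  (last char: 'c')
  sorted[3] = ca$effccaf  (last char: 'f')
  sorted[4] = cafca$effc  (last char: 'c')
  sorted[5] = ccafca$eff  (last char: 'f')
  sorted[6] = effccafca$  (last char: '$')
  sorted[7] = fca$effcca  (last char: 'a')
  sorted[8] = fccafca$ef  (last char: 'f')
  sorted[9] = ffccafca$e  (last char: 'e')
Last column: accfcf$afe
Original string S is at sorted index 6

Answer: accfcf$afe
6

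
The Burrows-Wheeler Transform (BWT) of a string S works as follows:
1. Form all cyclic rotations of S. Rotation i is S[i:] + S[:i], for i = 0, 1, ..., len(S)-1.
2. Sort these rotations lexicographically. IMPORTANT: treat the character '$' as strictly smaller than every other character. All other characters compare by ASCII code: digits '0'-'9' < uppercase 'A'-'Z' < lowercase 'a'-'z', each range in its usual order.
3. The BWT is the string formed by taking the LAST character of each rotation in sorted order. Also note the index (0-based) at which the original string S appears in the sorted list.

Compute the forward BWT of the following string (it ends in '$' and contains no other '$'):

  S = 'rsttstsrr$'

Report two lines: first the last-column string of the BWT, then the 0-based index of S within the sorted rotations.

Answer: rrs$ttrsts
3

Derivation:
All 10 rotations (rotation i = S[i:]+S[:i]):
  rot[0] = rsttstsrr$
  rot[1] = sttstsrr$r
  rot[2] = ttstsrr$rs
  rot[3] = tstsrr$rst
  rot[4] = stsrr$rstt
  rot[5] = tsrr$rstts
  rot[6] = srr$rsttst
  rot[7] = rr$rsttsts
  rot[8] = r$rsttstsr
  rot[9] = $rsttstsrr
Sorted (with $ < everything):
  sorted[0] = $rsttstsrr  (last char: 'r')
  sorted[1] = r$rsttstsr  (last char: 'r')
  sorted[2] = rr$rsttsts  (last char: 's')
  sorted[3] = rsttstsrr$  (last char: '$')
  sorted[4] = srr$rsttst  (last char: 't')
  sorted[5] = stsrr$rstt  (last char: 't')
  sorted[6] = sttstsrr$r  (last char: 'r')
  sorted[7] = tsrr$rstts  (last char: 's')
  sorted[8] = tstsrr$rst  (last char: 't')
  sorted[9] = ttstsrr$rs  (last char: 's')
Last column: rrs$ttrsts
Original string S is at sorted index 3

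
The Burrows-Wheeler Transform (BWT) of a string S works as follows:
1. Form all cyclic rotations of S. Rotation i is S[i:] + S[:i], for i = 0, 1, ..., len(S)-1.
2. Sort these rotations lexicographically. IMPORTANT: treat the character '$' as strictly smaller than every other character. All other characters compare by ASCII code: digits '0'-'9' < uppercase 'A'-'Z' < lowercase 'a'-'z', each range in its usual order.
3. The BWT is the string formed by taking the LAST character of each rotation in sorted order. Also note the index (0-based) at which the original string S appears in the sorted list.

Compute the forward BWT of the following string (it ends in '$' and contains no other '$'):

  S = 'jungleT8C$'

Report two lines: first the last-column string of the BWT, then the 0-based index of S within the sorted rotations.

All 10 rotations (rotation i = S[i:]+S[:i]):
  rot[0] = jungleT8C$
  rot[1] = ungleT8C$j
  rot[2] = ngleT8C$ju
  rot[3] = gleT8C$jun
  rot[4] = leT8C$jung
  rot[5] = eT8C$jungl
  rot[6] = T8C$jungle
  rot[7] = 8C$jungleT
  rot[8] = C$jungleT8
  rot[9] = $jungleT8C
Sorted (with $ < everything):
  sorted[0] = $jungleT8C  (last char: 'C')
  sorted[1] = 8C$jungleT  (last char: 'T')
  sorted[2] = C$jungleT8  (last char: '8')
  sorted[3] = T8C$jungle  (last char: 'e')
  sorted[4] = eT8C$jungl  (last char: 'l')
  sorted[5] = gleT8C$jun  (last char: 'n')
  sorted[6] = jungleT8C$  (last char: '$')
  sorted[7] = leT8C$jung  (last char: 'g')
  sorted[8] = ngleT8C$ju  (last char: 'u')
  sorted[9] = ungleT8C$j  (last char: 'j')
Last column: CT8eln$guj
Original string S is at sorted index 6

Answer: CT8eln$guj
6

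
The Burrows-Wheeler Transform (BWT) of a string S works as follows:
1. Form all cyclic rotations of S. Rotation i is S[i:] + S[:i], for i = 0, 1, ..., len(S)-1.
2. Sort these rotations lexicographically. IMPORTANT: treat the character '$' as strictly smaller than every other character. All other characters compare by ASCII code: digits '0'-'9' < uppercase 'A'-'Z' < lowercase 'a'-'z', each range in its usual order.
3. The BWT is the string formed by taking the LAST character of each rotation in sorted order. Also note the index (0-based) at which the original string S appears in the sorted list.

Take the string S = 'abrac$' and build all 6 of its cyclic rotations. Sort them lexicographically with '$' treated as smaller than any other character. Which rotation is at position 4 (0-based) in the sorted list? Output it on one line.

Answer: c$abra

Derivation:
All 6 rotations (rotation i = S[i:]+S[:i]):
  rot[0] = abrac$
  rot[1] = brac$a
  rot[2] = rac$ab
  rot[3] = ac$abr
  rot[4] = c$abra
  rot[5] = $abrac
Sorted (with $ < everything):
  sorted[0] = $abrac
  sorted[1] = abrac$
  sorted[2] = ac$abr
  sorted[3] = brac$a
  sorted[4] = c$abra
  sorted[5] = rac$ab
sorted[4] = c$abra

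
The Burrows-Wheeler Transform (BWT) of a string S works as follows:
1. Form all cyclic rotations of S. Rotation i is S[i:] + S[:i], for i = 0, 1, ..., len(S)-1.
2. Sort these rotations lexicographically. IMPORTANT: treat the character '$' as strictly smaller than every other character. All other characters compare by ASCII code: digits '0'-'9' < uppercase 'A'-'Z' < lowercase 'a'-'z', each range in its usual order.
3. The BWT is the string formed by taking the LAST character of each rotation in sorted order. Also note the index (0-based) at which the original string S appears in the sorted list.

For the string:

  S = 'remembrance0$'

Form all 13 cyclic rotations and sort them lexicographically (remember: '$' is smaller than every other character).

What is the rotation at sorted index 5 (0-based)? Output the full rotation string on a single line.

All 13 rotations (rotation i = S[i:]+S[:i]):
  rot[0] = remembrance0$
  rot[1] = emembrance0$r
  rot[2] = membrance0$re
  rot[3] = embrance0$rem
  rot[4] = mbrance0$reme
  rot[5] = brance0$remem
  rot[6] = rance0$rememb
  rot[7] = ance0$remembr
  rot[8] = nce0$remembra
  rot[9] = ce0$remembran
  rot[10] = e0$remembranc
  rot[11] = 0$remembrance
  rot[12] = $remembrance0
Sorted (with $ < everything):
  sorted[0] = $remembrance0
  sorted[1] = 0$remembrance
  sorted[2] = ance0$remembr
  sorted[3] = brance0$remem
  sorted[4] = ce0$remembran
  sorted[5] = e0$remembranc
  sorted[6] = embrance0$rem
  sorted[7] = emembrance0$r
  sorted[8] = mbrance0$reme
  sorted[9] = membrance0$re
  sorted[10] = nce0$remembra
  sorted[11] = rance0$rememb
  sorted[12] = remembrance0$
sorted[5] = e0$remembranc

Answer: e0$remembranc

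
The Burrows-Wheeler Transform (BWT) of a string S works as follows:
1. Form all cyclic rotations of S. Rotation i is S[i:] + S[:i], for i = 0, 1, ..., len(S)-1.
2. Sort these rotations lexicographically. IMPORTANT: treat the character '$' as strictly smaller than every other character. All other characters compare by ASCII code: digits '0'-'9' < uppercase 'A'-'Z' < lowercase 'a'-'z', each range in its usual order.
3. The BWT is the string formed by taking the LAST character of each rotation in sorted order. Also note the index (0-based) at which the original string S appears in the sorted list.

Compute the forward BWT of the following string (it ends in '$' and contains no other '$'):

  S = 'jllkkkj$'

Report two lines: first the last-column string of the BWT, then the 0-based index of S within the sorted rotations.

All 8 rotations (rotation i = S[i:]+S[:i]):
  rot[0] = jllkkkj$
  rot[1] = llkkkj$j
  rot[2] = lkkkj$jl
  rot[3] = kkkj$jll
  rot[4] = kkj$jllk
  rot[5] = kj$jllkk
  rot[6] = j$jllkkk
  rot[7] = $jllkkkj
Sorted (with $ < everything):
  sorted[0] = $jllkkkj  (last char: 'j')
  sorted[1] = j$jllkkk  (last char: 'k')
  sorted[2] = jllkkkj$  (last char: '$')
  sorted[3] = kj$jllkk  (last char: 'k')
  sorted[4] = kkj$jllk  (last char: 'k')
  sorted[5] = kkkj$jll  (last char: 'l')
  sorted[6] = lkkkj$jl  (last char: 'l')
  sorted[7] = llkkkj$j  (last char: 'j')
Last column: jk$kkllj
Original string S is at sorted index 2

Answer: jk$kkllj
2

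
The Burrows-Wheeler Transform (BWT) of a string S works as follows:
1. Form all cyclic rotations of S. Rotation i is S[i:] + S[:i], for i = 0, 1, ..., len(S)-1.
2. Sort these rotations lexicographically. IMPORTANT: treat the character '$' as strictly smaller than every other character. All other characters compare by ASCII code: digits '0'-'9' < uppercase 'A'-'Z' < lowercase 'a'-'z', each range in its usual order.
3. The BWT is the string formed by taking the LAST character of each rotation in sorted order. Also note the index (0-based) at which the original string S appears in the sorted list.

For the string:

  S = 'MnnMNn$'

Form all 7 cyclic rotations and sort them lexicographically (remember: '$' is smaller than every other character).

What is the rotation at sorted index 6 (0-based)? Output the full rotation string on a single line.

Answer: nnMNn$M

Derivation:
All 7 rotations (rotation i = S[i:]+S[:i]):
  rot[0] = MnnMNn$
  rot[1] = nnMNn$M
  rot[2] = nMNn$Mn
  rot[3] = MNn$Mnn
  rot[4] = Nn$MnnM
  rot[5] = n$MnnMN
  rot[6] = $MnnMNn
Sorted (with $ < everything):
  sorted[0] = $MnnMNn
  sorted[1] = MNn$Mnn
  sorted[2] = MnnMNn$
  sorted[3] = Nn$MnnM
  sorted[4] = n$MnnMN
  sorted[5] = nMNn$Mn
  sorted[6] = nnMNn$M
sorted[6] = nnMNn$M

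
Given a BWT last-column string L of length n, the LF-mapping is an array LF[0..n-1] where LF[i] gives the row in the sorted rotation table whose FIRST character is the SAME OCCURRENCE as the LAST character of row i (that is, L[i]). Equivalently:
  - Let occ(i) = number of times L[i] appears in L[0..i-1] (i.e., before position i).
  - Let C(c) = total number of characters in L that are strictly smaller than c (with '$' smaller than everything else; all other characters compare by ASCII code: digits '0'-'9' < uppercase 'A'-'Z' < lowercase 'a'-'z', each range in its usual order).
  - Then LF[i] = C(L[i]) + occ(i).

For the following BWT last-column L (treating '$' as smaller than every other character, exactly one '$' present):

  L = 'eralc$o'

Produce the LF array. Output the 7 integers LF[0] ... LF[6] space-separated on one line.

Answer: 3 6 1 4 2 0 5

Derivation:
Char counts: '$':1, 'a':1, 'c':1, 'e':1, 'l':1, 'o':1, 'r':1
C (first-col start): C('$')=0, C('a')=1, C('c')=2, C('e')=3, C('l')=4, C('o')=5, C('r')=6
L[0]='e': occ=0, LF[0]=C('e')+0=3+0=3
L[1]='r': occ=0, LF[1]=C('r')+0=6+0=6
L[2]='a': occ=0, LF[2]=C('a')+0=1+0=1
L[3]='l': occ=0, LF[3]=C('l')+0=4+0=4
L[4]='c': occ=0, LF[4]=C('c')+0=2+0=2
L[5]='$': occ=0, LF[5]=C('$')+0=0+0=0
L[6]='o': occ=0, LF[6]=C('o')+0=5+0=5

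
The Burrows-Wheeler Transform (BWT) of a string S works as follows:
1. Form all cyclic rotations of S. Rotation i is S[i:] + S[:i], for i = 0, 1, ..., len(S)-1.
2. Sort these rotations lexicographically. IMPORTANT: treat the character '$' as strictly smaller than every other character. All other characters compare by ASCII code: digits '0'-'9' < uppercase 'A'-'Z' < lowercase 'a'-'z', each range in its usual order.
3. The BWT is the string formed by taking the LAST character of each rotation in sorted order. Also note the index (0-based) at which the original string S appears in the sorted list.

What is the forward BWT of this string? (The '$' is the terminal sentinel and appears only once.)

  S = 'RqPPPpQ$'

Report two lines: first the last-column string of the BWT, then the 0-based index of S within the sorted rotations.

Answer: QqPPp$PR
5

Derivation:
All 8 rotations (rotation i = S[i:]+S[:i]):
  rot[0] = RqPPPpQ$
  rot[1] = qPPPpQ$R
  rot[2] = PPPpQ$Rq
  rot[3] = PPpQ$RqP
  rot[4] = PpQ$RqPP
  rot[5] = pQ$RqPPP
  rot[6] = Q$RqPPPp
  rot[7] = $RqPPPpQ
Sorted (with $ < everything):
  sorted[0] = $RqPPPpQ  (last char: 'Q')
  sorted[1] = PPPpQ$Rq  (last char: 'q')
  sorted[2] = PPpQ$RqP  (last char: 'P')
  sorted[3] = PpQ$RqPP  (last char: 'P')
  sorted[4] = Q$RqPPPp  (last char: 'p')
  sorted[5] = RqPPPpQ$  (last char: '$')
  sorted[6] = pQ$RqPPP  (last char: 'P')
  sorted[7] = qPPPpQ$R  (last char: 'R')
Last column: QqPPp$PR
Original string S is at sorted index 5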